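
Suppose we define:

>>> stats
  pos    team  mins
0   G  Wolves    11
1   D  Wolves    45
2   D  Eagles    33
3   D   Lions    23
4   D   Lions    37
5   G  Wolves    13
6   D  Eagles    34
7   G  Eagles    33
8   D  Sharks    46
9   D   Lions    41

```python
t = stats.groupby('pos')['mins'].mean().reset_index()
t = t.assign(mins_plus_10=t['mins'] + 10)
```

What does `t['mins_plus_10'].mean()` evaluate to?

group by pos, mean of mins:
pos
D    37.0
G    19.0
Name: mins, dtype: float64
reset_index():
  pos  mins
0   D  37.0
1   G  19.0
add column mins_plus_10 = t['mins'] + 10:
  pos  mins  mins_plus_10
0   D  37.0          47.0
1   G  19.0          29.0
The mean of column 'mins_plus_10' is 38.0.

38.0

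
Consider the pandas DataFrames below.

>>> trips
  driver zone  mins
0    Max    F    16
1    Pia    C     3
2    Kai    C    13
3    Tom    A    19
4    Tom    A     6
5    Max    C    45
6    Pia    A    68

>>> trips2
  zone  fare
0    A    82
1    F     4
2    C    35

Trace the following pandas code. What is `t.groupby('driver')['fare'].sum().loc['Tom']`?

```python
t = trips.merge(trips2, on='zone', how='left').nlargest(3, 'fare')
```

merge on 'zone' (how='left') → 7 rows:
  driver zone  mins  fare
0    Max    F    16     4
1    Pia    C     3    35
2    Kai    C    13    35
3    Tom    A    19    82
4    Tom    A     6    82
5    Max    C    45    35
6    Pia    A    68    82
take 3 rows with largest fare:
  driver zone  mins  fare
3    Tom    A    19    82
4    Tom    A     6    82
6    Pia    A    68    82
group by driver, sum of fare:
driver
Pia     82
Tom    164
Name: fare, dtype: int64

164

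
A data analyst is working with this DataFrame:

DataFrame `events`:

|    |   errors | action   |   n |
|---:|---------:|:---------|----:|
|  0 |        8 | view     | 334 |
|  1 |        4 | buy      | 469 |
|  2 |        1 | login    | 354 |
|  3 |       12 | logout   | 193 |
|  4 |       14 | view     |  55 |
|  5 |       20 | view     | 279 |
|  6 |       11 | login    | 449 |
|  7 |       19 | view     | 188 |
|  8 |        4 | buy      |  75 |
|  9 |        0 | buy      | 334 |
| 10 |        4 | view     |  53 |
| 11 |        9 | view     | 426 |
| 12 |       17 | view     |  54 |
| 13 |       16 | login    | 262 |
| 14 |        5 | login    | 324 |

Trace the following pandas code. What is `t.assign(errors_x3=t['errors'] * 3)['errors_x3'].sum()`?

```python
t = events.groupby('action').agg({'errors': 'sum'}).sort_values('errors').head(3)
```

group by action, sum of errors:
        errors
action        
buy          8
login       33
logout      12
view        91
sort by errors:
        errors
action        
buy          8
logout      12
login       33
view        91
take first 3 rows:
        errors
action        
buy          8
logout      12
login       33
add column errors_x3 = t['errors'] * 3:
        errors  errors_x3
action                   
buy          8         24
logout      12         36
login       33         99
So sum() = 159.

159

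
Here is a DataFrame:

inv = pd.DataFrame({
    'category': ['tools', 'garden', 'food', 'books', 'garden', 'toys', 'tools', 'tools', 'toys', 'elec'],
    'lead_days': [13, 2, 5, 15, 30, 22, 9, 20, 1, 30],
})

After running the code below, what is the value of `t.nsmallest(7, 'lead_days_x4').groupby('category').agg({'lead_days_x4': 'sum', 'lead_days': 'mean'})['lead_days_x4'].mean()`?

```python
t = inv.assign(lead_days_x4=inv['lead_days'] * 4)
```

add column lead_days_x4 = inv['lead_days'] * 4:
  category  lead_days  lead_days_x4
0    tools         13            52
1   garden          2             8
2     food          5            20
3    books         15            60
4   garden         30           120
5     toys         22            88
6    tools          9            36
7    tools         20            80
8     toys          1             4
9     elec         30           120
take 7 rows with smallest lead_days_x4:
  category  lead_days  lead_days_x4
8     toys          1             4
1   garden          2             8
2     food          5            20
6    tools          9            36
0    tools         13            52
3    books         15            60
7    tools         20            80
group by category: sum(lead_days_x4), mean(lead_days):
          lead_days_x4  lead_days
category                         
books               60       15.0
food                20        5.0
garden               8        2.0
tools              168       14.0
toys                 4        1.0
mean of column 'lead_days_x4' → 52.0

52.0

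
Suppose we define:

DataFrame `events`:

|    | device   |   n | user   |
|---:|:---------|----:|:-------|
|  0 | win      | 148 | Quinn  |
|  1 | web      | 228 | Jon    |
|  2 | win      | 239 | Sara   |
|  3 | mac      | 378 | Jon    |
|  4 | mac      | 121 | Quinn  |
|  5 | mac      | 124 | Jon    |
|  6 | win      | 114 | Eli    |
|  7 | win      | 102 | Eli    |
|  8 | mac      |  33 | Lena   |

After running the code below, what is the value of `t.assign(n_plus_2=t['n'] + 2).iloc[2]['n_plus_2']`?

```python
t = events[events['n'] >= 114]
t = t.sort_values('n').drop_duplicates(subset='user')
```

filter rows where n >= 114:
  device    n   user
0    win  148  Quinn
1    web  228    Jon
2    win  239   Sara
3    mac  378    Jon
4    mac  121  Quinn
5    mac  124    Jon
6    win  114    Eli
sort by n:
  device    n   user
6    win  114    Eli
4    mac  121  Quinn
5    mac  124    Jon
0    win  148  Quinn
1    web  228    Jon
2    win  239   Sara
3    mac  378    Jon
drop duplicate user (keep=first):
  device    n   user
6    win  114    Eli
4    mac  121  Quinn
5    mac  124    Jon
2    win  239   Sara
add column n_plus_2 = t['n'] + 2:
  device    n   user  n_plus_2
6    win  114    Eli       116
4    mac  121  Quinn       123
5    mac  124    Jon       126
2    win  239   Sara       241
value at position 2, column 'n_plus_2' → 126

126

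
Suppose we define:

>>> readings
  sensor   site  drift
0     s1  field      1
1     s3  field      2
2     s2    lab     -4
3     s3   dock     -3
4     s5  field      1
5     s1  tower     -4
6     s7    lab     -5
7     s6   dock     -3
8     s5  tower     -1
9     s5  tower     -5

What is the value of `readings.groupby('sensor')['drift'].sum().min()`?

group by sensor, sum of drift:
sensor
s1   -3
s2   -4
s3   -1
s5   -5
s6   -3
s7   -5
Name: drift, dtype: int64

-5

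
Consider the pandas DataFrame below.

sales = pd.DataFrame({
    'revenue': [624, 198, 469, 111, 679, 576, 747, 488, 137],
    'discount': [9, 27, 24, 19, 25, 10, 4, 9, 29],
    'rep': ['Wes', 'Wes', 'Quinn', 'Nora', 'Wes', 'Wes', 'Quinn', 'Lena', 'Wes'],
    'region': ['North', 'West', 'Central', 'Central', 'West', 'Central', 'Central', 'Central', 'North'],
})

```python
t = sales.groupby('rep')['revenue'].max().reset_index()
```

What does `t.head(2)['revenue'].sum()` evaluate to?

group by rep, max of revenue:
rep
Lena     488
Nora     111
Quinn    747
Wes      679
Name: revenue, dtype: int64
reset_index():
     rep  revenue
0   Lena      488
1   Nora      111
2  Quinn      747
3    Wes      679
take first 2 rows:
    rep  revenue
0  Lena      488
1  Nora      111
Hence 599.

599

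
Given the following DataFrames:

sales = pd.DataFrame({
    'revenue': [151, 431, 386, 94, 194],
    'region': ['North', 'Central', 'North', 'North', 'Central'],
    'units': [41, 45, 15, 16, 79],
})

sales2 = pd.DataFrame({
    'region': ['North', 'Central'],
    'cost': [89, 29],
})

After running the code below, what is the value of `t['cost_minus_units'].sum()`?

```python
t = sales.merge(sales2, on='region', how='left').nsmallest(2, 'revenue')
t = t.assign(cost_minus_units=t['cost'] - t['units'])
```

121

merge on 'region' (how='left') → 5 rows:
   revenue   region  units  cost
0      151    North     41    89
1      431  Central     45    29
2      386    North     15    89
3       94    North     16    89
4      194  Central     79    29
take 2 rows with smallest revenue:
   revenue region  units  cost
3       94  North     16    89
0      151  North     41    89
add column cost_minus_units = t['cost'] - t['units']:
   revenue region  units  cost  cost_minus_units
3       94  North     16    89                73
0      151  North     41    89                48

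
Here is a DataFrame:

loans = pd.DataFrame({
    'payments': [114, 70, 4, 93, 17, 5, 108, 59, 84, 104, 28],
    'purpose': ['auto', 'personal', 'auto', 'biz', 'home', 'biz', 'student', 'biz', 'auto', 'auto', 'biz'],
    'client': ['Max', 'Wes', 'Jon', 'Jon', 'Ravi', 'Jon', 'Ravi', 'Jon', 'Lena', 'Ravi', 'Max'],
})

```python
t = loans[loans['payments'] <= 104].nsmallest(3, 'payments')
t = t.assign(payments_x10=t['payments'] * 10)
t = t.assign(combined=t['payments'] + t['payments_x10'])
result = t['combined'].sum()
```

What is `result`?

286

filter rows where payments <= 104:
    payments   purpose client
1         70  personal    Wes
2          4      auto    Jon
3         93       biz    Jon
4         17      home   Ravi
5          5       biz    Jon
7         59       biz    Jon
8         84      auto   Lena
9        104      auto   Ravi
10        28       biz    Max
take 3 rows with smallest payments:
   payments purpose client
2         4    auto    Jon
5         5     biz    Jon
4        17    home   Ravi
add column payments_x10 = t['payments'] * 10:
   payments purpose client  payments_x10
2         4    auto    Jon            40
5         5     biz    Jon            50
4        17    home   Ravi           170
add column combined = t['payments'] + t['payments_x10']:
   payments purpose client  payments_x10  combined
2         4    auto    Jon            40        44
5         5     biz    Jon            50        55
4        17    home   Ravi           170       187
Then the sum of column 'combined': 286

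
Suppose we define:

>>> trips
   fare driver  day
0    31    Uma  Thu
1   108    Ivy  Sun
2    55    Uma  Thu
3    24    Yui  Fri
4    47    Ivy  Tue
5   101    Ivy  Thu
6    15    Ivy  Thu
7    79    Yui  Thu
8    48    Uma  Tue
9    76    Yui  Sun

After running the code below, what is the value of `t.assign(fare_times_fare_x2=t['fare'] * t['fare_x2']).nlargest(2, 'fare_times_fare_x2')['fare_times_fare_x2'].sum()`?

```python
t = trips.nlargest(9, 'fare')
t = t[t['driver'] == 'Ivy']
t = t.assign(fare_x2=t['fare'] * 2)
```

43730

take 9 rows with largest fare:
   fare driver  day
1   108    Ivy  Sun
5   101    Ivy  Thu
7    79    Yui  Thu
9    76    Yui  Sun
2    55    Uma  Thu
8    48    Uma  Tue
4    47    Ivy  Tue
0    31    Uma  Thu
3    24    Yui  Fri
filter rows where driver == 'Ivy':
   fare driver  day
1   108    Ivy  Sun
5   101    Ivy  Thu
4    47    Ivy  Tue
add column fare_x2 = t['fare'] * 2:
   fare driver  day  fare_x2
1   108    Ivy  Sun      216
5   101    Ivy  Thu      202
4    47    Ivy  Tue       94
add column fare_times_fare_x2 = t['fare'] * t['fare_x2']:
   fare driver  day  fare_x2  fare_times_fare_x2
1   108    Ivy  Sun      216               23328
5   101    Ivy  Thu      202               20402
4    47    Ivy  Tue       94                4418
take 2 rows with largest fare_times_fare_x2:
   fare driver  day  fare_x2  fare_times_fare_x2
1   108    Ivy  Sun      216               23328
5   101    Ivy  Thu      202               20402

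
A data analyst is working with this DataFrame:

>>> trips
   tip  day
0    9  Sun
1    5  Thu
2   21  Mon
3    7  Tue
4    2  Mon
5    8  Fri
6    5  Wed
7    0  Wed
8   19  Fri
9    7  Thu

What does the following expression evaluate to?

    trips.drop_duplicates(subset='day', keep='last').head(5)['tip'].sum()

37

drop duplicate day (keep=last):
   tip  day
0    9  Sun
3    7  Tue
4    2  Mon
7    0  Wed
8   19  Fri
9    7  Thu
take first 5 rows:
   tip  day
0    9  Sun
3    7  Tue
4    2  Mon
7    0  Wed
8   19  Fri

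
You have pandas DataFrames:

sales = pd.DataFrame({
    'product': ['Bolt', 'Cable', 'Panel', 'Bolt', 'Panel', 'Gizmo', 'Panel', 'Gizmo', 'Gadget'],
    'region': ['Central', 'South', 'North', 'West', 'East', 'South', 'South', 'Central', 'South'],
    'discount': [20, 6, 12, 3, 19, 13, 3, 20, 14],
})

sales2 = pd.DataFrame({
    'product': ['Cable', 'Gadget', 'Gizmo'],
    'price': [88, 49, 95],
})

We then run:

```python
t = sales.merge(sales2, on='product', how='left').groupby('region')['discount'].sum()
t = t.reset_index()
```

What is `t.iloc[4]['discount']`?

merge on 'product' (how='left') → 9 rows:
  product   region  discount  price
0    Bolt  Central        20    NaN
1   Cable    South         6   88.0
2   Panel    North        12    NaN
3    Bolt     West         3    NaN
4   Panel     East        19    NaN
5   Gizmo    South        13   95.0
6   Panel    South         3    NaN
7   Gizmo  Central        20   95.0
8  Gadget    South        14   49.0
group by region, sum of discount:
region
Central    40
East       19
North      12
South      36
West        3
Name: discount, dtype: int64
reset_index():
    region  discount
0  Central        40
1     East        19
2    North        12
3    South        36
4     West         3

3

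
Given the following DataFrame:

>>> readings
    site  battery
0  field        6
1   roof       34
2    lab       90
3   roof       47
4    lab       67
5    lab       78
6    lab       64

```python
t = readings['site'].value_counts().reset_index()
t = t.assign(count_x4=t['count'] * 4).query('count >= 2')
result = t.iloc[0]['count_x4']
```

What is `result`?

value_counts of site:
site
lab      4
roof     2
field    1
Name: count, dtype: int64
reset_index():
    site  count
0    lab      4
1   roof      2
2  field      1
add column count_x4 = t['count'] * 4:
    site  count  count_x4
0    lab      4        16
1   roof      2         8
2  field      1         4
filter rows where count >= 2:
   site  count  count_x4
0   lab      4        16
1  roof      2         8

16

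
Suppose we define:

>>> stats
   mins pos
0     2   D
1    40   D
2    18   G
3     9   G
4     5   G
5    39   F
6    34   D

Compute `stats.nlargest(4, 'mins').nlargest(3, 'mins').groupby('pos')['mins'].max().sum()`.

79

take 4 rows with largest mins:
   mins pos
1    40   D
5    39   F
6    34   D
2    18   G
take 3 rows with largest mins:
   mins pos
1    40   D
5    39   F
6    34   D
group by pos, max of mins:
pos
D    40
F    39
Name: mins, dtype: int64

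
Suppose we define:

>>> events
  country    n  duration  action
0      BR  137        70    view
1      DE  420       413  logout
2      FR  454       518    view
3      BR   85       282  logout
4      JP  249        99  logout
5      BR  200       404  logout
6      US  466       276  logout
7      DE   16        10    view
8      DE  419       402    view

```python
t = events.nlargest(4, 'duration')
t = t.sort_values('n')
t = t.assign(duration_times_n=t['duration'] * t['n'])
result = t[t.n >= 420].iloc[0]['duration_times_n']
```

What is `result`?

take 4 rows with largest duration:
  country    n  duration  action
2      FR  454       518    view
1      DE  420       413  logout
5      BR  200       404  logout
8      DE  419       402    view
sort by n:
  country    n  duration  action
5      BR  200       404  logout
8      DE  419       402    view
1      DE  420       413  logout
2      FR  454       518    view
add column duration_times_n = t['duration'] * t['n']:
  country    n  duration  action  duration_times_n
5      BR  200       404  logout             80800
8      DE  419       402    view            168438
1      DE  420       413  logout            173460
2      FR  454       518    view            235172
filter rows where n >= 420:
  country    n  duration  action  duration_times_n
1      DE  420       413  logout            173460
2      FR  454       518    view            235172
Reading off the value at position 0, column 'duration_times_n', we get 173460.

173460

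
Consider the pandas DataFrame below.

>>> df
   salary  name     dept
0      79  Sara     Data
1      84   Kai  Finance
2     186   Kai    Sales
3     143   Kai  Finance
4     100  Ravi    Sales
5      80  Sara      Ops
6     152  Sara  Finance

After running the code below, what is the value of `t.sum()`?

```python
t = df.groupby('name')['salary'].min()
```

group by name, min of salary:
name
Kai      84
Ravi    100
Sara     79
Name: salary, dtype: int64

263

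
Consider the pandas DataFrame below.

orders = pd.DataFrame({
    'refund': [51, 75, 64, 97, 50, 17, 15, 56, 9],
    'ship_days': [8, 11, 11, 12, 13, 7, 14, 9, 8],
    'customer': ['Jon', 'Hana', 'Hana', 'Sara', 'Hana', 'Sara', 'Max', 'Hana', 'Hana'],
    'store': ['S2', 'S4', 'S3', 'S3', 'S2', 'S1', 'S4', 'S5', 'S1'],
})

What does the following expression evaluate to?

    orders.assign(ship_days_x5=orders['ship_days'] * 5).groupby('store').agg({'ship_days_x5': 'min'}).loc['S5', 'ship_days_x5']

45

add column ship_days_x5 = orders['ship_days'] * 5:
   refund  ship_days customer store  ship_days_x5
0      51          8      Jon    S2            40
1      75         11     Hana    S4            55
2      64         11     Hana    S3            55
3      97         12     Sara    S3            60
4      50         13     Hana    S2            65
5      17          7     Sara    S1            35
6      15         14      Max    S4            70
7      56          9     Hana    S5            45
8       9          8     Hana    S1            40
group by store, min of ship_days_x5:
       ship_days_x5
store              
S1               35
S2               40
S3               55
S4               55
S5               45
So loc['S5', 'ship_days_x5'] = 45.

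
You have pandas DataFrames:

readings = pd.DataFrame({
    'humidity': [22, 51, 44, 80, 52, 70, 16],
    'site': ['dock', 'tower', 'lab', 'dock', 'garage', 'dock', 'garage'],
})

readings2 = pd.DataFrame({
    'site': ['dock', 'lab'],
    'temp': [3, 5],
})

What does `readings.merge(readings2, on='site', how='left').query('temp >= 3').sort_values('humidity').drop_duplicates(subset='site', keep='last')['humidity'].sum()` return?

124

merge on 'site' (how='left') → 7 rows:
   humidity    site  temp
0        22    dock   3.0
1        51   tower   NaN
2        44     lab   5.0
3        80    dock   3.0
4        52  garage   NaN
5        70    dock   3.0
6        16  garage   NaN
filter rows where temp >= 3:
   humidity  site  temp
0        22  dock   3.0
2        44   lab   5.0
3        80  dock   3.0
5        70  dock   3.0
sort by humidity:
   humidity  site  temp
0        22  dock   3.0
2        44   lab   5.0
5        70  dock   3.0
3        80  dock   3.0
drop duplicate site (keep=last):
   humidity  site  temp
2        44   lab   5.0
3        80  dock   3.0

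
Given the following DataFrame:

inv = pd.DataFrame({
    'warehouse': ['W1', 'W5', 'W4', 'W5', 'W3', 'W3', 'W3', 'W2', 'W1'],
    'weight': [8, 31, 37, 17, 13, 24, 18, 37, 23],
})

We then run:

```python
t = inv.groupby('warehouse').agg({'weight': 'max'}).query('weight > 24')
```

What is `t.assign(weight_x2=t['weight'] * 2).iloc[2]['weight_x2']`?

62

group by warehouse, max of weight:
           weight
warehouse        
W1             23
W2             37
W3             24
W4             37
W5             31
filter rows where weight > 24:
           weight
warehouse        
W2             37
W4             37
W5             31
add column weight_x2 = t['weight'] * 2:
           weight  weight_x2
warehouse                   
W2             37         74
W4             37         74
W5             31         62
Then the value at position 2, column 'weight_x2': 62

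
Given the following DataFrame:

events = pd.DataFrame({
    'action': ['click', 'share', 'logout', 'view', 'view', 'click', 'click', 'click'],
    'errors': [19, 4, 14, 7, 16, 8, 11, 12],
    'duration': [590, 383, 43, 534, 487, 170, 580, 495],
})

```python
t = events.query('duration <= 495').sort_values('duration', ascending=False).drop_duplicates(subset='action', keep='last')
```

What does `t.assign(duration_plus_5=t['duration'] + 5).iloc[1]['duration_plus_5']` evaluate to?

388

filter rows where duration <= 495:
   action  errors  duration
1   share       4       383
2  logout      14        43
4    view      16       487
5   click       8       170
7   click      12       495
sort by duration descending:
   action  errors  duration
7   click      12       495
4    view      16       487
1   share       4       383
5   click       8       170
2  logout      14        43
drop duplicate action (keep=last):
   action  errors  duration
4    view      16       487
1   share       4       383
5   click       8       170
2  logout      14        43
add column duration_plus_5 = t['duration'] + 5:
   action  errors  duration  duration_plus_5
4    view      16       487              492
1   share       4       383              388
5   click       8       170              175
2  logout      14        43               48
Finally, value at position 1, column 'duration_plus_5' = 388.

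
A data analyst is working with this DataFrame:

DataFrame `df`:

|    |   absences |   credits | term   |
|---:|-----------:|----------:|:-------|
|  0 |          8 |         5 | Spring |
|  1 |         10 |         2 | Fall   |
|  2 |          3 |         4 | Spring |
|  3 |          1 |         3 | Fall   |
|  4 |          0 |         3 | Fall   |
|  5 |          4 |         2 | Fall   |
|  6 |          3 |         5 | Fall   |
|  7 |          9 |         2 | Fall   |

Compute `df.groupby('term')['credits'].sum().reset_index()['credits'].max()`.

17

group by term, sum of credits:
term
Fall      17
Spring     9
Name: credits, dtype: int64
reset_index():
     term  credits
0    Fall       17
1  Spring        9
Reading off the max of column 'credits', we get 17.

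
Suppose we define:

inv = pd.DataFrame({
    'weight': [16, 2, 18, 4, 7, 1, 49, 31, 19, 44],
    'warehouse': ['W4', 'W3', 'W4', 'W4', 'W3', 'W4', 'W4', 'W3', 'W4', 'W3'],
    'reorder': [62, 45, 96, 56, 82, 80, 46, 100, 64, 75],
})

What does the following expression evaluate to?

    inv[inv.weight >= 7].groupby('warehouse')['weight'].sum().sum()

184

filter rows where weight >= 7:
   weight warehouse  reorder
0      16        W4       62
2      18        W4       96
4       7        W3       82
6      49        W4       46
7      31        W3      100
8      19        W4       64
9      44        W3       75
group by warehouse, sum of weight:
warehouse
W3     82
W4    102
Name: weight, dtype: int64
Hence 184.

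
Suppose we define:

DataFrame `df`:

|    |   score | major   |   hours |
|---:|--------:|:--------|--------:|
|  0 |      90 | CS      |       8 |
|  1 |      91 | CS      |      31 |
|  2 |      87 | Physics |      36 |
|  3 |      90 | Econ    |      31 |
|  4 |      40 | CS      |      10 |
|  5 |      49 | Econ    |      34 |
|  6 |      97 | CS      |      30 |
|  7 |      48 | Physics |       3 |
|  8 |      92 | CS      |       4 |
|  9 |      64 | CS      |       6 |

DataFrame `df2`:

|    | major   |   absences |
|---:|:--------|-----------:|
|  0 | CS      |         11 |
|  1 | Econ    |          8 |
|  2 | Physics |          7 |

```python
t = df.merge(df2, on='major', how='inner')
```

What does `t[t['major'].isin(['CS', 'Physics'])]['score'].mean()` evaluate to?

merge on 'major' (how='inner') → 10 rows:
   score    major  hours  absences
0     90       CS      8        11
1     91       CS     31        11
2     87  Physics     36         7
3     90     Econ     31         8
4     40       CS     10        11
5     49     Econ     34         8
6     97       CS     30        11
7     48  Physics      3         7
8     92       CS      4        11
9     64       CS      6        11
filter rows where major in ['CS', 'Physics']:
   score    major  hours  absences
0     90       CS      8        11
1     91       CS     31        11
2     87  Physics     36         7
4     40       CS     10        11
6     97       CS     30        11
7     48  Physics      3         7
8     92       CS      4        11
9     64       CS      6        11
Taking the mean of column 'score' gives 76.125.

76.125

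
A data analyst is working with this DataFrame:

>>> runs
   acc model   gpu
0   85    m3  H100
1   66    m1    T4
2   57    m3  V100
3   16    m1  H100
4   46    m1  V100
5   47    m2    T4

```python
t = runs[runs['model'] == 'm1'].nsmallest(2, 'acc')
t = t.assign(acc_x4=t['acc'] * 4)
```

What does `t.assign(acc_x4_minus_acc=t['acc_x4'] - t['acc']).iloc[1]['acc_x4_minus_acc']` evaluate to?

138

filter rows where model == 'm1':
   acc model   gpu
1   66    m1    T4
3   16    m1  H100
4   46    m1  V100
take 2 rows with smallest acc:
   acc model   gpu
3   16    m1  H100
4   46    m1  V100
add column acc_x4 = t['acc'] * 4:
   acc model   gpu  acc_x4
3   16    m1  H100      64
4   46    m1  V100     184
add column acc_x4_minus_acc = t['acc_x4'] - t['acc']:
   acc model   gpu  acc_x4  acc_x4_minus_acc
3   16    m1  H100      64                48
4   46    m1  V100     184               138
The value at position 1, column 'acc_x4_minus_acc' is 138.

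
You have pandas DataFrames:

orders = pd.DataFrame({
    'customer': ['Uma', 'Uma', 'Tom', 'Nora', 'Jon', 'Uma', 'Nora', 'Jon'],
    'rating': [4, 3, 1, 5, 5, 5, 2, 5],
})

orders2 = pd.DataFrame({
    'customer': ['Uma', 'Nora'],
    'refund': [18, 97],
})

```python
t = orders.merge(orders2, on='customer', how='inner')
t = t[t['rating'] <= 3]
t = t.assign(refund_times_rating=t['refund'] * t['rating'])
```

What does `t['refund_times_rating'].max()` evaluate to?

merge on 'customer' (how='inner') → 5 rows:
  customer  rating  refund
0      Uma       4      18
1      Uma       3      18
2     Nora       5      97
3      Uma       5      18
4     Nora       2      97
filter rows where rating <= 3:
  customer  rating  refund
1      Uma       3      18
4     Nora       2      97
add column refund_times_rating = t['refund'] * t['rating']:
  customer  rating  refund  refund_times_rating
1      Uma       3      18                   54
4     Nora       2      97                  194

194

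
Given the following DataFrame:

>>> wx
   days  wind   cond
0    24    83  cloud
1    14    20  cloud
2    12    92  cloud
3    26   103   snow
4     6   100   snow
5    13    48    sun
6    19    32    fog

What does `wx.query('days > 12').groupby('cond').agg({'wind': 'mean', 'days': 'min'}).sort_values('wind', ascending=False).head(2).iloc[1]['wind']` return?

filter rows where days > 12:
   days  wind   cond
0    24    83  cloud
1    14    20  cloud
3    26   103   snow
5    13    48    sun
6    19    32    fog
group by cond: mean(wind), min(days):
        wind  days
cond              
cloud   51.5    14
fog     32.0    19
snow   103.0    26
sun     48.0    13
sort by wind descending:
        wind  days
cond              
snow   103.0    26
cloud   51.5    14
sun     48.0    13
fog     32.0    19
take first 2 rows:
        wind  days
cond              
snow   103.0    26
cloud   51.5    14

51.5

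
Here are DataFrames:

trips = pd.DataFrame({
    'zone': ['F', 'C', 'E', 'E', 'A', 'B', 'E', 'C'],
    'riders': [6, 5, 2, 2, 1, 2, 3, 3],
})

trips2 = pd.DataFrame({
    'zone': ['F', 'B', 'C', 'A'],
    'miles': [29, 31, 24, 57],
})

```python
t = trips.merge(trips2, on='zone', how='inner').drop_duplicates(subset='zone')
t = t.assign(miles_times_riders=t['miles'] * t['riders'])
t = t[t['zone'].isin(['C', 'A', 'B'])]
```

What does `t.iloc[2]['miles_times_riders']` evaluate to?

62

merge on 'zone' (how='inner') → 5 rows:
  zone  riders  miles
0    F       6     29
1    C       5     24
2    A       1     57
3    B       2     31
4    C       3     24
drop duplicate zone (keep=first):
  zone  riders  miles
0    F       6     29
1    C       5     24
2    A       1     57
3    B       2     31
add column miles_times_riders = t['miles'] * t['riders']:
  zone  riders  miles  miles_times_riders
0    F       6     29                 174
1    C       5     24                 120
2    A       1     57                  57
3    B       2     31                  62
filter rows where zone in ['C', 'A', 'B']:
  zone  riders  miles  miles_times_riders
1    C       5     24                 120
2    A       1     57                  57
3    B       2     31                  62
Taking the value at position 2, column 'miles_times_riders' gives 62.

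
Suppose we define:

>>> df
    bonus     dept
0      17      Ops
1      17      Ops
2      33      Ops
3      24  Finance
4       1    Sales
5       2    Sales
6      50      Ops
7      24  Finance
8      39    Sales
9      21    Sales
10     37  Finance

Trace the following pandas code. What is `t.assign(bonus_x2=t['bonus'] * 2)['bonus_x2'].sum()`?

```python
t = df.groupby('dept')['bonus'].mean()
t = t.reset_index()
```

group by dept, mean of bonus:
dept
Finance    28.333333
Ops        29.250000
Sales      15.750000
Name: bonus, dtype: float64
reset_index():
      dept      bonus
0  Finance  28.333333
1      Ops  29.250000
2    Sales  15.750000
add column bonus_x2 = t['bonus'] * 2:
      dept      bonus   bonus_x2
0  Finance  28.333333  56.666667
1      Ops  29.250000  58.500000
2    Sales  15.750000  31.500000

146.666666667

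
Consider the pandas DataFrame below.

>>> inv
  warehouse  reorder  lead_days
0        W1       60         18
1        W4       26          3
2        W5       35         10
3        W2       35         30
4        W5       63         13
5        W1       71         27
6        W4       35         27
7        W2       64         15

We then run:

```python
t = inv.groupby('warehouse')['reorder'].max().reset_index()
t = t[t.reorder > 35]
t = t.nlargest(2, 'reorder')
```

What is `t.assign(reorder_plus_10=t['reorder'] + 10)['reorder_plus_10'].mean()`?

group by warehouse, max of reorder:
warehouse
W1    71
W2    64
W4    35
W5    63
Name: reorder, dtype: int64
reset_index():
  warehouse  reorder
0        W1       71
1        W2       64
2        W4       35
3        W5       63
filter rows where reorder > 35:
  warehouse  reorder
0        W1       71
1        W2       64
3        W5       63
take 2 rows with largest reorder:
  warehouse  reorder
0        W1       71
1        W2       64
add column reorder_plus_10 = t['reorder'] + 10:
  warehouse  reorder  reorder_plus_10
0        W1       71               81
1        W2       64               74
Then the mean of column 'reorder_plus_10': 77.5

77.5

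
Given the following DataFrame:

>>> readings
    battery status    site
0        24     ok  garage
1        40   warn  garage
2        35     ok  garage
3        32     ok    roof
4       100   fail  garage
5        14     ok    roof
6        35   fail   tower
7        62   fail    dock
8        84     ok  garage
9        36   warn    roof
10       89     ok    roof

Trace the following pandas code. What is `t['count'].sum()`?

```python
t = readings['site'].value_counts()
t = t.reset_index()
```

11

value_counts of site:
site
garage    5
roof      4
tower     1
dock      1
Name: count, dtype: int64
reset_index():
     site  count
0  garage      5
1    roof      4
2   tower      1
3    dock      1
So sum() = 11.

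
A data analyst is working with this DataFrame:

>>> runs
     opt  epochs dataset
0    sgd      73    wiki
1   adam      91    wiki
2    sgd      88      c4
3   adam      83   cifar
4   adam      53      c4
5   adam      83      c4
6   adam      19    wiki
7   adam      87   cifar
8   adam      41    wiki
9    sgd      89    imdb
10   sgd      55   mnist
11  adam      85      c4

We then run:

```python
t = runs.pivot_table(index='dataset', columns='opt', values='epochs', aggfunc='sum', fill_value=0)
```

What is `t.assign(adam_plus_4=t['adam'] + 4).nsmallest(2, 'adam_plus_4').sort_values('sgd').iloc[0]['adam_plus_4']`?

4

pivot: rows=dataset, cols=opt, sum(epochs):
opt      adam  sgd
dataset           
c4        221   88
cifar     170    0
imdb        0   89
mnist       0   55
wiki      151   73
add column adam_plus_4 = t['adam'] + 4:
opt      adam  sgd  adam_plus_4
dataset                        
c4        221   88          225
cifar     170    0          174
imdb        0   89            4
mnist       0   55            4
wiki      151   73          155
take 2 rows with smallest adam_plus_4:
opt      adam  sgd  adam_plus_4
dataset                        
imdb        0   89            4
mnist       0   55            4
sort by sgd:
opt      adam  sgd  adam_plus_4
dataset                        
mnist       0   55            4
imdb        0   89            4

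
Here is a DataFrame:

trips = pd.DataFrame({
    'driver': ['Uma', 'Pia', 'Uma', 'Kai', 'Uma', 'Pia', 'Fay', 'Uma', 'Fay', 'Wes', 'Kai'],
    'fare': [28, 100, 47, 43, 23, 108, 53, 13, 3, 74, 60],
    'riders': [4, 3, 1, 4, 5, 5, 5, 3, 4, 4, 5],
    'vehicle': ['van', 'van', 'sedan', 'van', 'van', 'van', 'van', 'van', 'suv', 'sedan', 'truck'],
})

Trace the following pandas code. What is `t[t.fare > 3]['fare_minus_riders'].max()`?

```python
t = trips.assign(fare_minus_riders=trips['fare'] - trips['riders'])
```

add column fare_minus_riders = trips['fare'] - trips['riders']:
   driver  fare  riders vehicle  fare_minus_riders
0     Uma    28       4     van                 24
1     Pia   100       3     van                 97
2     Uma    47       1   sedan                 46
3     Kai    43       4     van                 39
4     Uma    23       5     van                 18
5     Pia   108       5     van                103
6     Fay    53       5     van                 48
7     Uma    13       3     van                 10
8     Fay     3       4     suv                 -1
9     Wes    74       4   sedan                 70
10    Kai    60       5   truck                 55
filter rows where fare > 3:
   driver  fare  riders vehicle  fare_minus_riders
0     Uma    28       4     van                 24
1     Pia   100       3     van                 97
2     Uma    47       1   sedan                 46
3     Kai    43       4     van                 39
4     Uma    23       5     van                 18
5     Pia   108       5     van                103
6     Fay    53       5     van                 48
7     Uma    13       3     van                 10
9     Wes    74       4   sedan                 70
10    Kai    60       5   truck                 55
Then the max of column 'fare_minus_riders': 103

103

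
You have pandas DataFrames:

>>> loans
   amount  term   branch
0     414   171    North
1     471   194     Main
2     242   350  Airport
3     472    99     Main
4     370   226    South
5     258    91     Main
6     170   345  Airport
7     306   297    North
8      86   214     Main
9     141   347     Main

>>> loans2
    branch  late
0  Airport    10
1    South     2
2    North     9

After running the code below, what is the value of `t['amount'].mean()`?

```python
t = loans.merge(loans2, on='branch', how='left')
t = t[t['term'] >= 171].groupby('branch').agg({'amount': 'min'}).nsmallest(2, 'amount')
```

128.0

merge on 'branch' (how='left') → 10 rows:
   amount  term   branch  late
0     414   171    North   9.0
1     471   194     Main   NaN
2     242   350  Airport  10.0
3     472    99     Main   NaN
4     370   226    South   2.0
5     258    91     Main   NaN
6     170   345  Airport  10.0
7     306   297    North   9.0
8      86   214     Main   NaN
9     141   347     Main   NaN
filter rows where term >= 171:
   amount  term   branch  late
0     414   171    North   9.0
1     471   194     Main   NaN
2     242   350  Airport  10.0
4     370   226    South   2.0
6     170   345  Airport  10.0
7     306   297    North   9.0
8      86   214     Main   NaN
9     141   347     Main   NaN
group by branch, min of amount:
         amount
branch         
Airport     170
Main         86
North       306
South       370
take 2 rows with smallest amount:
         amount
branch         
Main         86
Airport     170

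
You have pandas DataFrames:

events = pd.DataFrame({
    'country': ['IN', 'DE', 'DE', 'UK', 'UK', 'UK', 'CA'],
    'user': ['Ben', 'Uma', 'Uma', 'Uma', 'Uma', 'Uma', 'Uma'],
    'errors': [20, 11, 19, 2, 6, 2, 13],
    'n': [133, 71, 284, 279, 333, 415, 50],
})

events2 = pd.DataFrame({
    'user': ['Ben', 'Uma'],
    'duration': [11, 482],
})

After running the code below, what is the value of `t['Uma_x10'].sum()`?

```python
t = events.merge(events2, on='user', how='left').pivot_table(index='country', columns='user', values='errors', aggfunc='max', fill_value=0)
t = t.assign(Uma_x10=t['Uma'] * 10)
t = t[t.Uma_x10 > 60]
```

merge on 'user' (how='left') → 7 rows:
  country user  errors    n  duration
0      IN  Ben      20  133        11
1      DE  Uma      11   71       482
2      DE  Uma      19  284       482
3      UK  Uma       2  279       482
4      UK  Uma       6  333       482
5      UK  Uma       2  415       482
6      CA  Uma      13   50       482
pivot: rows=country, cols=user, max(errors):
user     Ben  Uma
country          
CA         0   13
DE         0   19
IN        20    0
UK         0    6
add column Uma_x10 = t['Uma'] * 10:
user     Ben  Uma  Uma_x10
country                   
CA         0   13      130
DE         0   19      190
IN        20    0        0
UK         0    6       60
filter rows where Uma_x10 > 60:
user     Ben  Uma  Uma_x10
country                   
CA         0   13      130
DE         0   19      190
Then the sum of column 'Uma_x10': 320

320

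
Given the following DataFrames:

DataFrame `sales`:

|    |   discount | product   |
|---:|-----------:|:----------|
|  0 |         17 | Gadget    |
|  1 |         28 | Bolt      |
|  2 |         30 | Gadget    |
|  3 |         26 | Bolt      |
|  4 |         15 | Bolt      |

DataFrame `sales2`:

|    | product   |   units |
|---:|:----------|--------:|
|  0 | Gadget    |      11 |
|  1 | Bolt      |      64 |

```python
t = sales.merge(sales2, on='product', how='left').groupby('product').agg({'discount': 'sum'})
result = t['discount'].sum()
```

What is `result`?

merge on 'product' (how='left') → 5 rows:
   discount product  units
0        17  Gadget     11
1        28    Bolt     64
2        30  Gadget     11
3        26    Bolt     64
4        15    Bolt     64
group by product, sum of discount:
         discount
product          
Bolt           69
Gadget         47
sum of column 'discount' → 116

116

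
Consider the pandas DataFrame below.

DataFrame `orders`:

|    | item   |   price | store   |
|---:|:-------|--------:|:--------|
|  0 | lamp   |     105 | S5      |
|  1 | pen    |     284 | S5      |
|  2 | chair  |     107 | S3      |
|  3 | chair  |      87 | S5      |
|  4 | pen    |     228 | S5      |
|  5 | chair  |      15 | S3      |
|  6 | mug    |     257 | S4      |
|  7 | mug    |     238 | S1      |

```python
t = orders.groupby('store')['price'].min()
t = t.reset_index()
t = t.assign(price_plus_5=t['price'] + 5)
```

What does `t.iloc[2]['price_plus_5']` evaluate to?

262

group by store, min of price:
store
S1    238
S3     15
S4    257
S5     87
Name: price, dtype: int64
reset_index():
  store  price
0    S1    238
1    S3     15
2    S4    257
3    S5     87
add column price_plus_5 = t['price'] + 5:
  store  price  price_plus_5
0    S1    238           243
1    S3     15            20
2    S4    257           262
3    S5     87            92
Finally, value at position 2, column 'price_plus_5' = 262.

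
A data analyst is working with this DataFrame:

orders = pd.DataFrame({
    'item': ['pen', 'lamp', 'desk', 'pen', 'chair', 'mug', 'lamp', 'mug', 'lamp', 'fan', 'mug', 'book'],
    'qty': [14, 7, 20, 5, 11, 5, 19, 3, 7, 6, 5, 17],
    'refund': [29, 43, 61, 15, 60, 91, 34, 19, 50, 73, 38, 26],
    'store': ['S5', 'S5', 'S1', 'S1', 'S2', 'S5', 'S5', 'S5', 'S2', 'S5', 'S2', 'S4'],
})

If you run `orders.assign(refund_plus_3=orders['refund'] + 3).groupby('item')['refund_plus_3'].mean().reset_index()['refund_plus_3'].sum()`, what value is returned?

354.666666667

add column refund_plus_3 = orders['refund'] + 3:
     item  qty  refund store  refund_plus_3
0     pen   14      29    S5             32
1    lamp    7      43    S5             46
2    desk   20      61    S1             64
3     pen    5      15    S1             18
4   chair   11      60    S2             63
5     mug    5      91    S5             94
6    lamp   19      34    S5             37
7     mug    3      19    S5             22
8    lamp    7      50    S2             53
9     fan    6      73    S5             76
10    mug    5      38    S2             41
11   book   17      26    S4             29
group by item, mean of refund_plus_3:
item
book     29.000000
chair    63.000000
desk     64.000000
fan      76.000000
lamp     45.333333
mug      52.333333
pen      25.000000
Name: refund_plus_3, dtype: float64
reset_index():
    item  refund_plus_3
0   book      29.000000
1  chair      63.000000
2   desk      64.000000
3    fan      76.000000
4   lamp      45.333333
5    mug      52.333333
6    pen      25.000000
So sum() = 354.666666667.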